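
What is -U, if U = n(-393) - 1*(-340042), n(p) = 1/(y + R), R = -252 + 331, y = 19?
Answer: -33324117/98 ≈ -3.4004e+5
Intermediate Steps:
R = 79
n(p) = 1/98 (n(p) = 1/(19 + 79) = 1/98)
U = 33324117/98 (U = 1/98 - 1*(-340042) = 1/98 + 340042 = 33324117/98 ≈ 3.4004e+5)
-U = -1*33324117/98 = -33324117/98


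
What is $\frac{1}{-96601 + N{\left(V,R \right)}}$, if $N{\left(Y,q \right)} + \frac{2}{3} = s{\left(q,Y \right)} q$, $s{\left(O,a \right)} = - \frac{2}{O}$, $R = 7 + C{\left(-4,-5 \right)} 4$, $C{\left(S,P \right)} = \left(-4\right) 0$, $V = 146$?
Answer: $- \frac{3}{289811} \approx -1.0352 \cdot 10^{-5}$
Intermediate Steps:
$C{\left(S,P \right)} = 0$
$R = 7$ ($R = 7 + 0 \cdot 4 = 7 + 0 = 7$)
$N{\left(Y,q \right)} = - \frac{8}{3}$ ($N{\left(Y,q \right)} = - \frac{2}{3} + - \frac{2}{q} q = - \frac{2}{3} - 2 = - \frac{8}{3}$)
$\frac{1}{-96601 + N{\left(V,R \right)}} = \frac{1}{-96601 - \frac{8}{3}} = \frac{1}{- \frac{289811}{3}} = - \frac{3}{289811}$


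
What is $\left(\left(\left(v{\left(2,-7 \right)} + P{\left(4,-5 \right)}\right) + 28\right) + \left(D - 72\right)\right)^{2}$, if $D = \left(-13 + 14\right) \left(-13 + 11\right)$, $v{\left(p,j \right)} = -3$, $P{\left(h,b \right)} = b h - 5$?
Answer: $5476$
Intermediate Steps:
$P{\left(h,b \right)} = -5 + b h$
$D = -2$ ($D = 1 \left(-2\right) = -2$)
$\left(\left(\left(v{\left(2,-7 \right)} + P{\left(4,-5 \right)}\right) + 28\right) + \left(D - 72\right)\right)^{2} = \left(\left(\left(-3 - 25\right) + 28\right) - 74\right)^{2} = \left(\left(-28 + 28\right) - 74\right)^{2} = \left(0 - 74\right)^{2} = \left(-74\right)^{2} = 5476$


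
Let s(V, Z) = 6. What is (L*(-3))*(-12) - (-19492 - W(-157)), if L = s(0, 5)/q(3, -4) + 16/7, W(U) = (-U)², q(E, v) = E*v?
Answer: 309437/7 ≈ 44205.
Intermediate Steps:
W(U) = U²
L = 25/14 (L = 6/((3*(-4))) + 16/7 = 6/(-12) + 16*(⅐) = 6*(-1/12) + 16/7 = -½ + 16/7 = 25/14 ≈ 1.7857)
(L*(-3))*(-12) - (-19492 - W(-157)) = ((25/14)*(-3))*(-12) - (-19492 - 1*(-157)²) = -75/14*(-12) - (-19492 - 1*24649) = 450/7 - (-19492 - 24649) = 450/7 - 1*(-44141) = 450/7 + 44141 = 309437/7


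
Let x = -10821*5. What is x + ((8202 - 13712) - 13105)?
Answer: -72720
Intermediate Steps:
x = -54105
x + ((8202 - 13712) - 13105) = -54105 + ((8202 - 13712) - 13105) = -54105 + (-5510 - 13105) = -54105 - 18615 = -72720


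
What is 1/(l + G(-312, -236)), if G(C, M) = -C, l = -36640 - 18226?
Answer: -1/54554 ≈ -1.8330e-5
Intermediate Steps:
l = -54866
1/(l + G(-312, -236)) = 1/(-54866 - 1*(-312)) = 1/(-54866 + 312) = 1/(-54554) = -1/54554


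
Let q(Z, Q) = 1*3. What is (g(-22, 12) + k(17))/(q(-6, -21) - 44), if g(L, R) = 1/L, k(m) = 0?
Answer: 1/902 ≈ 0.0011086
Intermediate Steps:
q(Z, Q) = 3
(g(-22, 12) + k(17))/(q(-6, -21) - 44) = (1/(-22) + 0)/(3 - 44) = (-1/22 + 0)/(-41) = -1/22*(-1/41) = 1/902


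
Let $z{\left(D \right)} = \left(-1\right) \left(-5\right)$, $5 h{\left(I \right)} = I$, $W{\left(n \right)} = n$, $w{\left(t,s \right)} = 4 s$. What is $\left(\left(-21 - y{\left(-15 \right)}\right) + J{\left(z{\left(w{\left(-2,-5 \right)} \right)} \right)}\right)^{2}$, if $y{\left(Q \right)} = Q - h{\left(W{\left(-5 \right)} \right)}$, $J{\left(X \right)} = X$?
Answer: $4$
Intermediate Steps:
$h{\left(I \right)} = \frac{I}{5}$
$z{\left(D \right)} = 5$
$y{\left(Q \right)} = 1 + Q$ ($y{\left(Q \right)} = Q - \frac{1}{5} \left(-5\right) = Q - -1 = Q + 1 = 1 + Q$)
$\left(\left(-21 - y{\left(-15 \right)}\right) + J{\left(z{\left(w{\left(-2,-5 \right)} \right)} \right)}\right)^{2} = \left(\left(-21 - \left(1 - 15\right)\right) + 5\right)^{2} = \left(\left(-21 - -14\right) + 5\right)^{2} = \left(\left(-21 + 14\right) + 5\right)^{2} = \left(-7 + 5\right)^{2} = \left(-2\right)^{2} = 4$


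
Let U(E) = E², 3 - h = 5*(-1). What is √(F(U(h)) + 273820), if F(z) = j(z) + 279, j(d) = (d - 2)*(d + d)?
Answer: √282035 ≈ 531.07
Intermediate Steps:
h = 8 (h = 3 - 5*(-1) = 3 - 1*(-5) = 3 + 5 = 8)
j(d) = 2*d*(-2 + d) (j(d) = (-2 + d)*(2*d) = 2*d*(-2 + d))
F(z) = 279 + 2*z*(-2 + z) (F(z) = 2*z*(-2 + z) + 279 = 279 + 2*z*(-2 + z))
√(F(U(h)) + 273820) = √((279 + 2*8²*(-2 + 8²)) + 273820) = √((279 + 2*64*(-2 + 64)) + 273820) = √((279 + 2*64*62) + 273820) = √((279 + 7936) + 273820) = √(8215 + 273820) = √282035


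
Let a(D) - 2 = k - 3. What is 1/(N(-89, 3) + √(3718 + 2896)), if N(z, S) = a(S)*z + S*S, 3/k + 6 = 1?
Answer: 3785/407699 - 25*√6614/407699 ≈ 0.0042969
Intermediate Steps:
k = -⅗ (k = 3/(-6 + 1) = 3/(-5) = 3*(-⅕) = -⅗ ≈ -0.60000)
a(D) = -8/5 (a(D) = 2 + (-⅗ - 3) = 2 - 18/5 = -8/5)
N(z, S) = S² - 8*z/5 (N(z, S) = -8*z/5 + S*S = -8*z/5 + S² = S² - 8*z/5)
1/(N(-89, 3) + √(3718 + 2896)) = 1/((3² - 8/5*(-89)) + √(3718 + 2896)) = 1/((9 + 712/5) + √6614) = 1/(757/5 + √6614)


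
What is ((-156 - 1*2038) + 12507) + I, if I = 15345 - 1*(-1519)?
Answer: 27177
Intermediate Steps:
I = 16864 (I = 15345 + 1519 = 16864)
((-156 - 1*2038) + 12507) + I = ((-156 - 1*2038) + 12507) + 16864 = ((-156 - 2038) + 12507) + 16864 = (-2194 + 12507) + 16864 = 10313 + 16864 = 27177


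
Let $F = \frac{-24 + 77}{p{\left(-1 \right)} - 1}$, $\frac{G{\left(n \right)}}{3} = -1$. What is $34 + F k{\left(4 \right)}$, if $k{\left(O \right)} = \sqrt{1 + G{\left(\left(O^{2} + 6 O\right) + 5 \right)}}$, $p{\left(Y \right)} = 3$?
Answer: $34 + \frac{53 i \sqrt{2}}{2} \approx 34.0 + 37.477 i$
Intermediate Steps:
$G{\left(n \right)} = -3$ ($G{\left(n \right)} = 3 \left(-1\right) = -3$)
$k{\left(O \right)} = i \sqrt{2}$ ($k{\left(O \right)} = \sqrt{1 - 3} = \sqrt{-2} = i \sqrt{2}$)
$F = \frac{53}{2}$ ($F = \frac{-24 + 77}{3 - 1} = \frac{53}{2} \approx 26.5$)
$34 + F k{\left(4 \right)} = 34 + \frac{53 i \sqrt{2}}{2}$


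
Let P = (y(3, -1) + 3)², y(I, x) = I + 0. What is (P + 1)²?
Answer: 1369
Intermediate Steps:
y(I, x) = I
P = 36 (P = (3 + 3)² = 6² = 36)
(P + 1)² = (36 + 1)² = 37² = 1369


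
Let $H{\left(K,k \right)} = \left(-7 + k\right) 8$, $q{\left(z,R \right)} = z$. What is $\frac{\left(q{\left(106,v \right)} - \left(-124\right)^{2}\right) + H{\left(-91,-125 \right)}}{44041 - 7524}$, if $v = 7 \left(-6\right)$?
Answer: $- \frac{16326}{36517} \approx -0.44708$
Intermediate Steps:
$v = -42$
$H{\left(K,k \right)} = -56 + 8 k$
$\frac{\left(q{\left(106,v \right)} - \left(-124\right)^{2}\right) + H{\left(-91,-125 \right)}}{44041 - 7524} = \frac{\left(106 - \left(-124\right)^{2}\right) + \left(-56 + 8 \left(-125\right)\right)}{44041 - 7524} = \frac{\left(106 - 15376\right) - 1056}{36517} = \left(\left(106 - 15376\right) - 1056\right) \frac{1}{36517} = \left(-15270 - 1056\right) \frac{1}{36517} = \left(-16326\right) \frac{1}{36517} = - \frac{16326}{36517}$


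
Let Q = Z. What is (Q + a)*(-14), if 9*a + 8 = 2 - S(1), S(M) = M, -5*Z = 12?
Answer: 2002/45 ≈ 44.489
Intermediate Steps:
Z = -12/5 (Z = -1/5*12 = -12/5 ≈ -2.4000)
Q = -12/5 ≈ -2.4000
a = -7/9 (a = -8/9 + (2 - 1*1)/9 = -8/9 + (2 - 1)/9 = -8/9 + (1/9)*1 = -8/9 + 1/9 = -7/9 ≈ -0.77778)
(Q + a)*(-14) = (-12/5 - 7/9)*(-14) = -143/45*(-14) = 2002/45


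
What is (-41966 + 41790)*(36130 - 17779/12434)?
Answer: -39531592408/6217 ≈ -6.3586e+6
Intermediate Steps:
(-41966 + 41790)*(36130 - 17779/12434) = -176*(36130 - 17779*1/12434) = -176*(36130 - 17779/12434) = -176*449222641/12434 = -39531592408/6217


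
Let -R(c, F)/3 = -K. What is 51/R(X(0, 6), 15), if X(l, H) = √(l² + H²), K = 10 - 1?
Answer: 17/9 ≈ 1.8889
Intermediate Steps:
K = 9
X(l, H) = √(H² + l²)
R(c, F) = 27 (R(c, F) = -(-3)*9 = -3*(-9) = 27)
51/R(X(0, 6), 15) = 51/27 = 51*(1/27) = 17/9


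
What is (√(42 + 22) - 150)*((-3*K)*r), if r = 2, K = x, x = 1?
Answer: 852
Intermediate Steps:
K = 1
(√(42 + 22) - 150)*((-3*K)*r) = (√(42 + 22) - 150)*(-3*1*2) = (√64 - 150)*(-3*2) = (8 - 150)*(-6) = -142*(-6) = 852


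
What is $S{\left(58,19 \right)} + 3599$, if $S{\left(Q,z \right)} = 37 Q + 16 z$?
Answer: $6049$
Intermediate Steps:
$S{\left(Q,z \right)} = 16 z + 37 Q$
$S{\left(58,19 \right)} + 3599 = \left(16 \cdot 19 + 37 \cdot 58\right) + 3599 = \left(304 + 2146\right) + 3599 = 2450 + 3599 = 6049$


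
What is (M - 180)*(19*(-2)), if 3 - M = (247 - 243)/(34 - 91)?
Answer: 20170/3 ≈ 6723.3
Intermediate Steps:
M = 175/57 (M = 3 - (247 - 243)/(34 - 91) = 3 - 4/(-57) = 3 - 4*(-1)/57 = 3 - 1*(-4/57) = 3 + 4/57 = 175/57 ≈ 3.0702)
(M - 180)*(19*(-2)) = (175/57 - 180)*(19*(-2)) = -10085/57*(-38) = 20170/3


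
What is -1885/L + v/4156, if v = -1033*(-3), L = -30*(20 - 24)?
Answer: -373109/24936 ≈ -14.963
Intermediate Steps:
L = 120 (L = -30*(-4) = 120)
v = 3099
-1885/L + v/4156 = -1885/120 + 3099/4156 = -1885*1/120 + 3099*(1/4156) = -377/24 + 3099/4156 = -373109/24936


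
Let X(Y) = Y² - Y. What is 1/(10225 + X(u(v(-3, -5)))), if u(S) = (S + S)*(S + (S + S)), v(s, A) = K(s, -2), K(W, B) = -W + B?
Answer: 1/10255 ≈ 9.7513e-5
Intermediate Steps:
K(W, B) = B - W
v(s, A) = -2 - s
u(S) = 6*S² (u(S) = (2*S)*(S + 2*S) = (2*S)*(3*S) = 6*S²)
1/(10225 + X(u(v(-3, -5)))) = 1/(10225 + (6*(-2 - 1*(-3))²)*(-1 + 6*(-2 - 1*(-3))²)) = 1/(10225 + (6*(-2 + 3)²)*(-1 + 6*(-2 + 3)²)) = 1/(10225 + (6*1²)*(-1 + 6*1²)) = 1/(10225 + (6*1)*(-1 + 6*1)) = 1/(10225 + 6*(-1 + 6)) = 1/(10225 + 6*5) = 1/(10225 + 30) = 1/10255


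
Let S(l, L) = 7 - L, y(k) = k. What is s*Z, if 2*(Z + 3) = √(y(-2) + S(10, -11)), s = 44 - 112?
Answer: 68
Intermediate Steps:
s = -68
Z = -1 (Z = -3 + √(-2 + (7 - 1*(-11)))/2 = -3 + √(-2 + (7 + 11))/2 = -3 + √(-2 + 18)/2 = -3 + √16/2 = -3 + (½)*4 = -3 + 2 = -1)
s*Z = -68*(-1) = 68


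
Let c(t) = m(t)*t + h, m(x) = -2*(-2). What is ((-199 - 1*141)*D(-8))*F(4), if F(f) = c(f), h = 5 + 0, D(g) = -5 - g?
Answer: -21420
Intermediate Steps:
m(x) = 4
h = 5
c(t) = 5 + 4*t (c(t) = 4*t + 5 = 5 + 4*t)
F(f) = 5 + 4*f
((-199 - 1*141)*D(-8))*F(4) = ((-199 - 1*141)*(-5 - 1*(-8)))*(5 + 4*4) = ((-199 - 141)*(-5 + 8))*(5 + 16) = -340*3*21 = -1020*21 = -21420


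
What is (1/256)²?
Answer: 1/65536 ≈ 1.5259e-5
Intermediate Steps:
(1/256)² = 1/65536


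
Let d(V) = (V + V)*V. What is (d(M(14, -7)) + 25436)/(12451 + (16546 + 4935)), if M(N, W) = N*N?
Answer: 25567/8483 ≈ 3.0139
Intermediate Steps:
M(N, W) = N²
d(V) = 2*V² (d(V) = (2*V)*V = 2*V²)
(d(M(14, -7)) + 25436)/(12451 + (16546 + 4935)) = (2*(14²)² + 25436)/(12451 + (16546 + 4935)) = (2*196² + 25436)/(12451 + 21481) = (2*38416 + 25436)/33932 = (76832 + 25436)*(1/33932) = 102268*(1/33932) = 25567/8483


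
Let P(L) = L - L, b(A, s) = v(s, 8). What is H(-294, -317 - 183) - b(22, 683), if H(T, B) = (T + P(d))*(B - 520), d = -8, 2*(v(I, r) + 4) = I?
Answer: 599085/2 ≈ 2.9954e+5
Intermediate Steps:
v(I, r) = -4 + I/2
b(A, s) = -4 + s/2
P(L) = 0
H(T, B) = T*(-520 + B) (H(T, B) = (T + 0)*(B - 520) = T*(-520 + B))
H(-294, -317 - 183) - b(22, 683) = -294*(-520 + (-317 - 183)) - (-4 + (1/2)*683) = -294*(-520 - 500) - (-4 + 683/2) = -294*(-1020) - 1*675/2 = 299880 - 675/2 = 599085/2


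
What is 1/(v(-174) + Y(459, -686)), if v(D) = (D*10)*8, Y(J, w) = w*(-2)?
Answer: -1/12548 ≈ -7.9694e-5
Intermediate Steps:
Y(J, w) = -2*w
v(D) = 80*D (v(D) = (10*D)*8 = 80*D)
1/(v(-174) + Y(459, -686)) = 1/(80*(-174) - 2*(-686)) = 1/(-13920 + 1372) = 1/(-12548) = -1/12548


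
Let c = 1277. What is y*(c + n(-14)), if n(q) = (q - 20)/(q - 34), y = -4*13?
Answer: -398645/6 ≈ -66441.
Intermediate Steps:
y = -52
n(q) = (-20 + q)/(-34 + q)
y*(c + n(-14)) = -52*(1277 + (-20 - 14)/(-34 - 14)) = -52*(1277 - 34/(-48)) = -52*(1277 - 1/48*(-34)) = -52*(1277 + 17/24) = -52*30665/24 = -398645/6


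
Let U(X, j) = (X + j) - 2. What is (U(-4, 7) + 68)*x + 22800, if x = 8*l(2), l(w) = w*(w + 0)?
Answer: 25008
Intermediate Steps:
U(X, j) = -2 + X + j
l(w) = w² (l(w) = w*w = w²)
x = 32 (x = 8*2² = 8*4 = 32)
(U(-4, 7) + 68)*x + 22800 = ((-2 - 4 + 7) + 68)*32 + 22800 = (1 + 68)*32 + 22800 = 69*32 + 22800 = 2208 + 22800 = 25008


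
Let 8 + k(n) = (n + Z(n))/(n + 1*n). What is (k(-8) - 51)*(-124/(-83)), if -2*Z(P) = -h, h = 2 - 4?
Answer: -28985/332 ≈ -87.304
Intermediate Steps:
h = -2
Z(P) = -1 (Z(P) = -(-1)*(-2)/2 = -½*2 = -1)
k(n) = -8 + (-1 + n)/(2*n) (k(n) = -8 + (n - 1)/(n + 1*n) = -8 + (-1 + n)/(n + n) = -8 + (-1 + n)/((2*n)) = -8 + (-1 + n)*(1/(2*n)) = -8 + (-1 + n)/(2*n))
(k(-8) - 51)*(-124/(-83)) = ((½)*(-1 - 15*(-8))/(-8) - 51)*(-124/(-83)) = ((½)*(-⅛)*(-1 + 120) - 51)*(-124*(-1/83)) = ((½)*(-⅛)*119 - 51)*(124/83) = (-119/16 - 51)*(124/83) = -935/16*124/83 = -28985/332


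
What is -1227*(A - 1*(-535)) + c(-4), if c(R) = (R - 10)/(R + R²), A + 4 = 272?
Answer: -5911693/6 ≈ -9.8528e+5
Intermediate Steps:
A = 268 (A = -4 + 272 = 268)
c(R) = (-10 + R)/(R + R²)
-1227*(A - 1*(-535)) + c(-4) = -1227*(268 - 1*(-535)) + (-10 - 4)/((-4)*(1 - 4)) = -1227*(268 + 535) - ¼*(-14)/(-3) = -1227*803 - ¼*(-⅓)*(-14) = -985281 - 7/6 = -5911693/6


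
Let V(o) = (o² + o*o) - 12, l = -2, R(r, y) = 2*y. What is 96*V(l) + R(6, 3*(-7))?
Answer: -426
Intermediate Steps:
V(o) = -12 + 2*o² (V(o) = (o² + o²) - 12 = 2*o² - 12 = -12 + 2*o²)
96*V(l) + R(6, 3*(-7)) = 96*(-12 + 2*(-2)²) + 2*(3*(-7)) = 96*(-12 + 2*4) + 2*(-21) = 96*(-12 + 8) - 42 = 96*(-4) - 42 = -384 - 42 = -426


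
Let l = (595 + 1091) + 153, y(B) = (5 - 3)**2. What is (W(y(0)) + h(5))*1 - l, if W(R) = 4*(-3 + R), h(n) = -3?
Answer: -1838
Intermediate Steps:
y(B) = 4 (y(B) = 2**2 = 4)
W(R) = -12 + 4*R
l = 1839 (l = 1686 + 153 = 1839)
(W(y(0)) + h(5))*1 - l = ((-12 + 4*4) - 3)*1 - 1*1839 = ((-12 + 16) - 3)*1 - 1839 = (4 - 3)*1 - 1839 = 1*1 - 1839 = 1 - 1839 = -1838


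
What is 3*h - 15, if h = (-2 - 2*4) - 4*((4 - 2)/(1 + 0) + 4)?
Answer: -117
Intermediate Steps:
h = -34 (h = (-2 - 8) - 4*(2/1 + 4) = -10 - 4*(2*1 + 4) = -10 - 4*(2 + 4) = -10 - 4*6 = -10 - 24 = -34)
3*h - 15 = 3*(-34) - 15 = -102 - 15 = -117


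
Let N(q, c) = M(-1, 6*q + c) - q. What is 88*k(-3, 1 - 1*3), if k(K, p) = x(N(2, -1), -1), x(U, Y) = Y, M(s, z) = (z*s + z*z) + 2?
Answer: -88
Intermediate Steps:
M(s, z) = 2 + z² + s*z (M(s, z) = (s*z + z²) + 2 = (z² + s*z) + 2 = 2 + z² + s*z)
N(q, c) = 2 + (c + 6*q)² - c - 7*q (N(q, c) = (2 + (6*q + c)² - (6*q + c)) - q = (2 + (c + 6*q)² - (c + 6*q)) - q = (2 + (c + 6*q)² + (-c - 6*q)) - q = (2 + (c + 6*q)² - c - 6*q) - q = 2 + (c + 6*q)² - c - 7*q)
k(K, p) = -1
88*k(-3, 1 - 1*3) = 88*(-1) = -88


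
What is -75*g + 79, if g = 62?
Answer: -4571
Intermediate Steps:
-75*g + 79 = -75*62 + 79 = -4650 + 79 = -4571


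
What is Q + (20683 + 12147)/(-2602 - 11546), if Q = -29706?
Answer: -210156659/7074 ≈ -29708.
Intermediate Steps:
Q + (20683 + 12147)/(-2602 - 11546) = -29706 + (20683 + 12147)/(-2602 - 11546) = -29706 + 32830/(-14148) = -29706 + 32830*(-1/14148) = -29706 - 16415/7074 = -210156659/7074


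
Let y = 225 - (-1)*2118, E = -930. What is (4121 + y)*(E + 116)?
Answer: -5261696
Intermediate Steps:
y = 2343 (y = 225 - 1*(-2118) = 225 + 2118 = 2343)
(4121 + y)*(E + 116) = (4121 + 2343)*(-930 + 116) = 6464*(-814) = -5261696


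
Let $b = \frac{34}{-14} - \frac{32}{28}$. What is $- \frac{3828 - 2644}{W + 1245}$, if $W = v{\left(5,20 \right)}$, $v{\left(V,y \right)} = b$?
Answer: $- \frac{4144}{4345} \approx -0.95374$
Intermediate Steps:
$b = - \frac{25}{7}$ ($b = 34 \left(- \frac{1}{14}\right) - \frac{8}{7} = - \frac{17}{7} - \frac{8}{7} = - \frac{25}{7} \approx -3.5714$)
$v{\left(V,y \right)} = - \frac{25}{7}$
$W = - \frac{25}{7} \approx -3.5714$
$- \frac{3828 - 2644}{W + 1245} = - \frac{3828 - 2644}{- \frac{25}{7} + 1245} = - \frac{1184}{\frac{8690}{7}} = - \frac{1184 \cdot 7}{8690} = \left(-1\right) \frac{4144}{4345} = - \frac{4144}{4345}$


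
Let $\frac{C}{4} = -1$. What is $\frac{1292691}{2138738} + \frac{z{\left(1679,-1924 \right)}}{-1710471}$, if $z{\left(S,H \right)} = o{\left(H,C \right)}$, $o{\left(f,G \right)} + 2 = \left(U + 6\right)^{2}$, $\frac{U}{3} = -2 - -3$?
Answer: $\frac{315848786737}{522607046514} \approx 0.60437$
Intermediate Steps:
$C = -4$ ($C = 4 \left(-1\right) = -4$)
$U = 3$ ($U = 3 \left(-2 - -3\right) = 3 \left(-2 + 3\right) = 3 \cdot 1 = 3$)
$o{\left(f,G \right)} = 79$ ($o{\left(f,G \right)} = -2 + \left(3 + 6\right)^{2} = -2 + 9^{2} = -2 + 81 = 79$)
$z{\left(S,H \right)} = 79$
$\frac{1292691}{2138738} + \frac{z{\left(1679,-1924 \right)}}{-1710471} = \frac{1292691}{2138738} + \frac{79}{-1710471} = 1292691 \cdot \frac{1}{2138738} + 79 \left(- \frac{1}{1710471}\right) = \frac{1292691}{2138738} - \frac{79}{1710471} = \frac{315848786737}{522607046514}$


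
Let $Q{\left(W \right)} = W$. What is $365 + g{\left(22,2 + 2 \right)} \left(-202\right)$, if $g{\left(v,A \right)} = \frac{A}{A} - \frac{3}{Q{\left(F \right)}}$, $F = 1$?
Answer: $769$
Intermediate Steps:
$g{\left(v,A \right)} = -2$ ($g{\left(v,A \right)} = \frac{A}{A} - \frac{3}{1} = 1 - 3 = -2$)
$365 + g{\left(22,2 + 2 \right)} \left(-202\right) = 365 - -404 = 365 + 404 = 769$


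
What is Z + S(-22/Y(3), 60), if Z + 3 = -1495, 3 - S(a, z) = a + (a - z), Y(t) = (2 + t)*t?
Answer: -21481/15 ≈ -1432.1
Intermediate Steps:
Y(t) = t*(2 + t)
S(a, z) = 3 + z - 2*a (S(a, z) = 3 - (a + (a - z)) = 3 - (-z + 2*a) = 3 + (z - 2*a) = 3 + z - 2*a)
Z = -1498 (Z = -3 - 1495 = -1498)
Z + S(-22/Y(3), 60) = -1498 + (3 + 60 - (-44)/(3*(2 + 3))) = -1498 + (3 + 60 - (-44)/(3*5)) = -1498 + (3 + 60 - (-44)/15) = -1498 + (3 + 60 - 2*(-22/15)) = -1498 + (3 + 60 + 44/15) = -1498 + 989/15 = -21481/15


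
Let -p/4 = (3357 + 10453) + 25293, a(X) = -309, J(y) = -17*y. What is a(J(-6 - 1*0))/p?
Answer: 309/156412 ≈ 0.0019756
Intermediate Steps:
p = -156412 (p = -4*((3357 + 10453) + 25293) = -4*(13810 + 25293) = -4*39103 = -156412)
a(J(-6 - 1*0))/p = -309/(-156412) = -309*(-1/156412) = 309/156412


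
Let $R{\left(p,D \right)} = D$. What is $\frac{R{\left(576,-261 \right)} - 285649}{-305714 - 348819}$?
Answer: $\frac{285910}{654533} \approx 0.43682$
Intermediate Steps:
$\frac{R{\left(576,-261 \right)} - 285649}{-305714 - 348819} = \frac{-261 - 285649}{-305714 - 348819} = - \frac{285910}{-654533} = \left(-285910\right) \left(- \frac{1}{654533}\right) = \frac{285910}{654533}$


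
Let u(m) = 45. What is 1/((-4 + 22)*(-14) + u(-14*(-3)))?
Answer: -1/207 ≈ -0.0048309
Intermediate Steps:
1/((-4 + 22)*(-14) + u(-14*(-3))) = 1/((-4 + 22)*(-14) + 45) = 1/(18*(-14) + 45) = 1/(-252 + 45) = 1/(-207) = -1/207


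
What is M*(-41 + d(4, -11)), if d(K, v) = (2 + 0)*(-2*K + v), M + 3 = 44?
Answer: -3239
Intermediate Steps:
M = 41 (M = -3 + 44 = 41)
d(K, v) = -4*K + 2*v (d(K, v) = 2*(v - 2*K) = -4*K + 2*v)
M*(-41 + d(4, -11)) = 41*(-41 + (-4*4 + 2*(-11))) = 41*(-41 + (-16 - 22)) = 41*(-41 - 38) = 41*(-79) = -3239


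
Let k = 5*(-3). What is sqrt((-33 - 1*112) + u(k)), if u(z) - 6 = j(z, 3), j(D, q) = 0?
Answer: I*sqrt(139) ≈ 11.79*I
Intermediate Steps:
k = -15
u(z) = 6 (u(z) = 6 + 0 = 6)
sqrt((-33 - 1*112) + u(k)) = sqrt((-33 - 1*112) + 6) = sqrt((-33 - 112) + 6) = sqrt(-145 + 6) = sqrt(-139) = I*sqrt(139)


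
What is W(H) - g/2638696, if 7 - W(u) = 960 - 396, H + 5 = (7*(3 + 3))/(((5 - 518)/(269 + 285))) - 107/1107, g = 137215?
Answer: -1469890887/2638696 ≈ -557.05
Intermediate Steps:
H = -1061186/21033 (H = -5 + ((7*(3 + 3))/(((5 - 518)/(269 + 285))) - 107/1107) = -5 + ((7*6)/((-513/554)) - 107*1/1107) = -5 + (42/((-513*1/554)) - 107/1107) = -5 + (42/(-513/554) - 107/1107) = -5 + (42*(-554/513) - 107/1107) = -5 + (-7756/171 - 107/1107) = -5 - 956021/21033 = -1061186/21033 ≈ -50.453)
W(u) = -557 (W(u) = 7 - (960 - 396) = 7 - 1*564 = 7 - 564 = -557)
W(H) - g/2638696 = -557 - 137215/2638696 = -1469890887/2638696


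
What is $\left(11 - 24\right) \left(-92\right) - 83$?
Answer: $1113$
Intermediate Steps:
$\left(11 - 24\right) \left(-92\right) - 83 = \left(-13\right) \left(-92\right) - 83 = 1196 - 83 = 1113$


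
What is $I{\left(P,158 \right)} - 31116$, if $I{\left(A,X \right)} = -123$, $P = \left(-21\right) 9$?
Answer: $-31239$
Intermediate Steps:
$P = -189$
$I{\left(P,158 \right)} - 31116 = -123 - 31116 = -31239$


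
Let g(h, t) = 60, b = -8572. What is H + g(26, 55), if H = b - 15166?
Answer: -23678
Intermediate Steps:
H = -23738 (H = -8572 - 15166 = -23738)
H + g(26, 55) = -23738 + 60 = -23678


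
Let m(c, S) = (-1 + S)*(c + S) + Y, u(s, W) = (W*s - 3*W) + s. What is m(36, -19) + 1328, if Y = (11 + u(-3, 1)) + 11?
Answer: 1001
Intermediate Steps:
u(s, W) = s - 3*W + W*s (u(s, W) = (-3*W + W*s) + s = s - 3*W + W*s)
Y = 13 (Y = (11 + (-3 - 3*1 + 1*(-3))) + 11 = (11 + (-3 - 3 - 3)) + 11 = (11 - 9) + 11 = 2 + 11 = 13)
m(c, S) = 13 + (-1 + S)*(S + c) (m(c, S) = (-1 + S)*(c + S) + 13 = (-1 + S)*(S + c) + 13 = 13 + (-1 + S)*(S + c))
m(36, -19) + 1328 = (13 + (-19)**2 - 1*(-19) - 1*36 - 19*36) + 1328 = (13 + 361 + 19 - 36 - 684) + 1328 = -327 + 1328 = 1001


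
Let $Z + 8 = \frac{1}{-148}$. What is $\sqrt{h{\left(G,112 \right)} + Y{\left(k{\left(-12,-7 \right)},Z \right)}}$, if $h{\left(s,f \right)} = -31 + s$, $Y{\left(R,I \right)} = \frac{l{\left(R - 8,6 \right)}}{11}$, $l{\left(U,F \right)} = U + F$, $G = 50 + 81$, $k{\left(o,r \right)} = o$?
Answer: $\frac{\sqrt{11946}}{11} \approx 9.9362$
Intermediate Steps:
$G = 131$
$l{\left(U,F \right)} = F + U$
$Z = - \frac{1185}{148}$ ($Z = -8 + \frac{1}{-148} = -8 - \frac{1}{148} = - \frac{1185}{148} \approx -8.0068$)
$Y{\left(R,I \right)} = - \frac{2}{11} + \frac{R}{11}$ ($Y{\left(R,I \right)} = \frac{6 + \left(R - 8\right)}{11} = \left(6 + \left(R - 8\right)\right) \frac{1}{11} = \left(6 + \left(-8 + R\right)\right) \frac{1}{11} = \left(-2 + R\right) \frac{1}{11} = - \frac{2}{11} + \frac{R}{11}$)
$\sqrt{h{\left(G,112 \right)} + Y{\left(k{\left(-12,-7 \right)},Z \right)}} = \sqrt{\left(-31 + 131\right) + \left(- \frac{2}{11} + \frac{1}{11} \left(-12\right)\right)} = \sqrt{100 - \frac{14}{11}} = \sqrt{\frac{1086}{11}} = \frac{\sqrt{11946}}{11}$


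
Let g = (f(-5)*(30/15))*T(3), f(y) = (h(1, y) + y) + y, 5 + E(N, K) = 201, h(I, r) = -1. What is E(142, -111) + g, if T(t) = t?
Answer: 130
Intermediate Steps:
E(N, K) = 196 (E(N, K) = -5 + 201 = 196)
f(y) = -1 + 2*y (f(y) = (-1 + y) + y = -1 + 2*y)
g = -66 (g = ((-1 + 2*(-5))*(30/15))*3 = ((-1 - 10)*(30*(1/15)))*3 = -11*2*3 = -22*3 = -66)
E(142, -111) + g = 196 - 66 = 130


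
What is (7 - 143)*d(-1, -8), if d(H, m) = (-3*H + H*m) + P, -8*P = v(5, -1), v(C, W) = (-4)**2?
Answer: -1224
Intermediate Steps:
v(C, W) = 16
P = -2 (P = -1/8*16 = -2)
d(H, m) = -2 - 3*H + H*m (d(H, m) = (-3*H + H*m) - 2 = -2 - 3*H + H*m)
(7 - 143)*d(-1, -8) = (7 - 143)*(-2 - 3*(-1) - 1*(-8)) = -136*(-2 + 3 + 8) = -136*9 = -1224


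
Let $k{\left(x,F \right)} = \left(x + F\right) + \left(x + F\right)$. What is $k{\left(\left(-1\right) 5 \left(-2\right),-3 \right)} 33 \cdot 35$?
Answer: $16170$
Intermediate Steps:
$k{\left(x,F \right)} = 2 F + 2 x$ ($k{\left(x,F \right)} = \left(F + x\right) + \left(F + x\right) = 2 F + 2 x$)
$k{\left(\left(-1\right) 5 \left(-2\right),-3 \right)} 33 \cdot 35 = \left(2 \left(-3\right) + 2 \left(-1\right) 5 \left(-2\right)\right) 33 \cdot 35 = \left(-6 + 2 \left(\left(-5\right) \left(-2\right)\right)\right) 33 \cdot 35 = \left(-6 + 2 \cdot 10\right) 33 \cdot 35 = \left(-6 + 20\right) 33 \cdot 35 = 14 \cdot 33 \cdot 35 = 462 \cdot 35 = 16170$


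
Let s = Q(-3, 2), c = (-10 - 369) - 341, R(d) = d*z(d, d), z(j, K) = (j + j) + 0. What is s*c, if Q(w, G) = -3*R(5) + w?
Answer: 110160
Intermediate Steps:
z(j, K) = 2*j (z(j, K) = 2*j + 0 = 2*j)
R(d) = 2*d**2 (R(d) = d*(2*d) = 2*d**2)
c = -720 (c = -379 - 341 = -720)
Q(w, G) = -150 + w (Q(w, G) = -6*5**2 + w = -6*25 + w = -3*50 + w = -150 + w)
s = -153 (s = -150 - 3 = -153)
s*c = -153*(-720) = 110160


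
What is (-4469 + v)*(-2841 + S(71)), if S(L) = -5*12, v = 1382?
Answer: 8955387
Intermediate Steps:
S(L) = -60
(-4469 + v)*(-2841 + S(71)) = (-4469 + 1382)*(-2841 - 60) = -3087*(-2901) = 8955387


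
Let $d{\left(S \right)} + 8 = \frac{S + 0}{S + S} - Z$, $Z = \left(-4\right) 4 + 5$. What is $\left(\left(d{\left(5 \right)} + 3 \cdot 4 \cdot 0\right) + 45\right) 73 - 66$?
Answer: $\frac{6949}{2} \approx 3474.5$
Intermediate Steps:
$Z = -11$ ($Z = -16 + 5 = -11$)
$d{\left(S \right)} = \frac{7}{2}$ ($d{\left(S \right)} = -8 + \left(\frac{S + 0}{S + S} - -11\right) = -8 + \left(\frac{S}{2 S} + 11\right) = -8 + \left(S \frac{1}{2 S} + 11\right) = -8 + \left(\frac{1}{2} + 11\right) = -8 + \frac{23}{2} = \frac{7}{2}$)
$\left(\left(d{\left(5 \right)} + 3 \cdot 4 \cdot 0\right) + 45\right) 73 - 66 = \left(\left(\frac{7}{2} + 3 \cdot 4 \cdot 0\right) + 45\right) 73 - 66 = \left(\left(\frac{7}{2} + 12 \cdot 0\right) + 45\right) 73 - 66 = \left(\left(\frac{7}{2} + 0\right) + 45\right) 73 - 66 = \left(\frac{7}{2} + 45\right) 73 - 66 = \frac{97}{2} \cdot 73 - 66 = \frac{7081}{2} - 66 = \frac{6949}{2}$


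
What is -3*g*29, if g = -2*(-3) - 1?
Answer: -435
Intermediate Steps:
g = 5 (g = 6 - 1 = 5)
-3*g*29 = -3*5*29 = -15*29 = -435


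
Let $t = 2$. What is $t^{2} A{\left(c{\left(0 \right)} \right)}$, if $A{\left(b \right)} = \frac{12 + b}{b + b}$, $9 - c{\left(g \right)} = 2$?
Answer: $\frac{38}{7} \approx 5.4286$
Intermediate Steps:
$c{\left(g \right)} = 7$ ($c{\left(g \right)} = 9 - 2 = 7$)
$A{\left(b \right)} = \frac{12 + b}{2 b}$
$t^{2} A{\left(c{\left(0 \right)} \right)} = 2^{2} \frac{12 + 7}{2 \cdot 7} = 4 \cdot \frac{1}{2} \cdot \frac{1}{7} \cdot 19 = 4 \cdot \frac{19}{14} = \frac{38}{7}$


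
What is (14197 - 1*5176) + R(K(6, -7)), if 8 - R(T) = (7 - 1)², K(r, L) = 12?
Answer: 8993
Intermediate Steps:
R(T) = -28 (R(T) = 8 - (7 - 1)² = 8 - 1*6² = 8 - 1*36 = 8 - 36 = -28)
(14197 - 1*5176) + R(K(6, -7)) = (14197 - 1*5176) - 28 = (14197 - 5176) - 28 = 9021 - 28 = 8993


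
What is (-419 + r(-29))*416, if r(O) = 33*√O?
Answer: -174304 + 13728*I*√29 ≈ -1.743e+5 + 73928.0*I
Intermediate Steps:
(-419 + r(-29))*416 = (-419 + 33*√(-29))*416 = (-419 + 33*(I*√29))*416 = (-419 + 33*I*√29)*416 = -174304 + 13728*I*√29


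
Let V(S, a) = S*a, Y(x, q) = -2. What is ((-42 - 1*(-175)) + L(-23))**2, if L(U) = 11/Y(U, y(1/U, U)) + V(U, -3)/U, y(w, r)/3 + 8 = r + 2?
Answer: 62001/4 ≈ 15500.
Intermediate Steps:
y(w, r) = -18 + 3*r (y(w, r) = -24 + 3*(r + 2) = -24 + 3*(2 + r) = -24 + (6 + 3*r) = -18 + 3*r)
L(U) = -17/2 (L(U) = 11/(-2) + (U*(-3))/U = 11*(-1/2) + (-3*U)/U = -11/2 - 3 = -17/2)
((-42 - 1*(-175)) + L(-23))**2 = ((-42 - 1*(-175)) - 17/2)**2 = ((-42 + 175) - 17/2)**2 = (133 - 17/2)**2 = (249/2)**2 = 62001/4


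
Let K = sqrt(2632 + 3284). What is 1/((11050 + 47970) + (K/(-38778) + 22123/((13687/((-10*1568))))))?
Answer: 790535899612997412900/26621780144035379468623283 + 1210739441647*sqrt(1479)/26621780144035379468623283 ≈ 2.9695e-5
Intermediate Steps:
K = 2*sqrt(1479) (K = sqrt(5916) = 2*sqrt(1479) ≈ 76.916)
1/((11050 + 47970) + (K/(-38778) + 22123/((13687/((-10*1568)))))) = 1/((11050 + 47970) + ((2*sqrt(1479))/(-38778) + 22123/((13687/((-10*1568)))))) = 1/(59020 + ((2*sqrt(1479))*(-1/38778) + 22123/((13687/(-15680))))) = 1/(59020 + (-sqrt(1479)/19389 + 22123/((13687*(-1/15680))))) = 1/(59020 + (-sqrt(1479)/19389 + 22123/(-13687/15680))) = 1/(59020 + (-sqrt(1479)/19389 + 22123*(-15680/13687))) = 1/(59020 + (-sqrt(1479)/19389 - 346888640/13687)) = 1/(59020 + (-346888640/13687 - sqrt(1479)/19389)) = 1/(460918100/13687 - sqrt(1479)/19389)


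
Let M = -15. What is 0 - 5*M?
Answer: 75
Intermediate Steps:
0 - 5*M = 0 - 5*(-15) = 0 + 75 = 75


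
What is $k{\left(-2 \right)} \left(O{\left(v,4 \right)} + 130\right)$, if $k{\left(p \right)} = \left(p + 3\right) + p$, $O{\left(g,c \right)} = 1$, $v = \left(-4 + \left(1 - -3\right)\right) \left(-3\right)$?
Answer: $-131$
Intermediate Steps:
$v = 0$ ($v = \left(-4 + \left(1 + 3\right)\right) \left(-3\right) = \left(-4 + 4\right) \left(-3\right) = 0 \left(-3\right) = 0$)
$k{\left(p \right)} = 3 + 2 p$ ($k{\left(p \right)} = \left(3 + p\right) + p = 3 + 2 p$)
$k{\left(-2 \right)} \left(O{\left(v,4 \right)} + 130\right) = \left(3 + 2 \left(-2\right)\right) \left(1 + 130\right) = \left(3 - 4\right) 131 = \left(-1\right) 131 = -131$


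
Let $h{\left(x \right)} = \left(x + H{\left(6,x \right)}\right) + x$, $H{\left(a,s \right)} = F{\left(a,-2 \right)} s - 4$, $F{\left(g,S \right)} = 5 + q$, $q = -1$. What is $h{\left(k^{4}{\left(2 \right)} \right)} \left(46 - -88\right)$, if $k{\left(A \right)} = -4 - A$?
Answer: $1041448$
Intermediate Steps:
$F{\left(g,S \right)} = 4$ ($F{\left(g,S \right)} = 5 - 1 = 4$)
$H{\left(a,s \right)} = -4 + 4 s$ ($H{\left(a,s \right)} = 4 s - 4 = -4 + 4 s$)
$h{\left(x \right)} = -4 + 6 x$ ($h{\left(x \right)} = \left(x + \left(-4 + 4 x\right)\right) + x = \left(-4 + 5 x\right) + x = -4 + 6 x$)
$h{\left(k^{4}{\left(2 \right)} \right)} \left(46 - -88\right) = \left(-4 + 6 \left(-4 - 2\right)^{4}\right) \left(46 - -88\right) = \left(-4 + 6 \left(-4 - 2\right)^{4}\right) \left(46 + 88\right) = \left(-4 + 6 \left(-6\right)^{4}\right) 134 = \left(-4 + 6 \cdot 1296\right) 134 = \left(-4 + 7776\right) 134 = 7772 \cdot 134 = 1041448$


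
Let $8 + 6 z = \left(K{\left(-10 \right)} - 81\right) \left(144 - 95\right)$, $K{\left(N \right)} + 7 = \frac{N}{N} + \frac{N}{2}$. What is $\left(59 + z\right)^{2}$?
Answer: $\frac{4330561}{9} \approx 4.8117 \cdot 10^{5}$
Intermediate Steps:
$K{\left(N \right)} = -6 + \frac{N}{2}$ ($K{\left(N \right)} = -7 + \left(\frac{N}{N} + \frac{N}{2}\right) = -7 + \left(1 + N \frac{1}{2}\right) = -7 + \left(1 + \frac{N}{2}\right) = -6 + \frac{N}{2}$)
$z = - \frac{2258}{3}$ ($z = - \frac{4}{3} + \frac{\left(\left(-6 + \frac{1}{2} \left(-10\right)\right) - 81\right) \left(144 - 95\right)}{6} = - \frac{4}{3} + \frac{\left(\left(-6 - 5\right) - 81\right) 49}{6} = - \frac{4}{3} + \frac{\left(-11 - 81\right) 49}{6} = - \frac{4}{3} + \frac{\left(-92\right) 49}{6} = - \frac{4}{3} + \frac{1}{6} \left(-4508\right) = - \frac{4}{3} - \frac{2254}{3} = - \frac{2258}{3} \approx -752.67$)
$\left(59 + z\right)^{2} = \left(59 - \frac{2258}{3}\right)^{2} = \left(- \frac{2081}{3}\right)^{2} = \frac{4330561}{9}$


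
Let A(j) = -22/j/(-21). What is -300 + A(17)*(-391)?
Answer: -6806/21 ≈ -324.10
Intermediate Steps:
A(j) = 22/(21*j) (A(j) = -22/j*(-1/21) = 22/(21*j))
-300 + A(17)*(-391) = -300 + ((22/21)/17)*(-391) = -300 + ((22/21)*(1/17))*(-391) = -300 + (22/357)*(-391) = -300 - 506/21 = -6806/21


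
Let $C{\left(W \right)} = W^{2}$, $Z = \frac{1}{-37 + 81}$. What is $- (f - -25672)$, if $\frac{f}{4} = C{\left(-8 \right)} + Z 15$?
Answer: $- \frac{285223}{11} \approx -25929.0$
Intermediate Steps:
$Z = \frac{1}{44} \approx 0.022727$
$f = \frac{2831}{11}$ ($f = 4 \left(\left(-8\right)^{2} + \frac{1}{44} \cdot 15\right) = 4 \left(64 + \frac{15}{44}\right) = 4 \cdot \frac{2831}{44} = \frac{2831}{11} \approx 257.36$)
$- (f - -25672) = - (\frac{2831}{11} - -25672) = - (\frac{2831}{11} + 25672) = \left(-1\right) \frac{285223}{11} = - \frac{285223}{11}$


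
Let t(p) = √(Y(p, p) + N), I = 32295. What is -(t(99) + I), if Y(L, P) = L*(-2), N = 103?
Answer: -32295 - I*√95 ≈ -32295.0 - 9.7468*I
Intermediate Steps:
Y(L, P) = -2*L
t(p) = √(103 - 2*p) (t(p) = √(-2*p + 103) = √(103 - 2*p))
-(t(99) + I) = -(√(103 - 2*99) + 32295) = -(√(103 - 198) + 32295) = -(√(-95) + 32295) = -(I*√95 + 32295) = -(32295 + I*√95) = -32295 - I*√95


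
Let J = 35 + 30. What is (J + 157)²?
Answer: 49284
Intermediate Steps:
J = 65
(J + 157)² = (65 + 157)² = 222² = 49284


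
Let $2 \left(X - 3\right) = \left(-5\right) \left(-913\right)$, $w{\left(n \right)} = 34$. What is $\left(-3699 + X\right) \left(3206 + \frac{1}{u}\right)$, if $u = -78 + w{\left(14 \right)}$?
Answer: $- \frac{36253191}{8} \approx -4.5316 \cdot 10^{6}$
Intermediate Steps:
$X = \frac{4571}{2}$ ($X = 3 + \frac{\left(-5\right) \left(-913\right)}{2} = 3 + \frac{1}{2} \cdot 4565 = 3 + \frac{4565}{2} = \frac{4571}{2} \approx 2285.5$)
$u = -44$ ($u = -78 + 34 = -44$)
$\left(-3699 + X\right) \left(3206 + \frac{1}{u}\right) = \left(-3699 + \frac{4571}{2}\right) \left(3206 + \frac{1}{-44}\right) = - \frac{2827 \left(3206 - \frac{1}{44}\right)}{2} = \left(- \frac{2827}{2}\right) \frac{141063}{44} = - \frac{36253191}{8}$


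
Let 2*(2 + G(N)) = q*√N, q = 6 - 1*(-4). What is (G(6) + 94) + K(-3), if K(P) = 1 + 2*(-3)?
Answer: 87 + 5*√6 ≈ 99.247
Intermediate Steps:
q = 10 (q = 6 + 4 = 10)
G(N) = -2 + 5*√N (G(N) = -2 + (10*√N)/2 = -2 + 5*√N)
K(P) = -5 (K(P) = 1 - 6 = -5)
(G(6) + 94) + K(-3) = ((-2 + 5*√6) + 94) - 5 = (92 + 5*√6) - 5 = 87 + 5*√6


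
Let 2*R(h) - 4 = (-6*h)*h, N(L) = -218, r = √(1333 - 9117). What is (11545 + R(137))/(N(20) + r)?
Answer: 813140/4609 + 7460*I*√1946/4609 ≈ 176.42 + 71.401*I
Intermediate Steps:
r = 2*I*√1946 (r = √(-7784) = 2*I*√1946 ≈ 88.227*I)
R(h) = 2 - 3*h² (R(h) = 2 + ((-6*h)*h)/2 = 2 + (-6*h²)/2 = 2 - 3*h²)
(11545 + R(137))/(N(20) + r) = (11545 + (2 - 3*137²))/(-218 + 2*I*√1946) = (11545 + (2 - 3*18769))/(-218 + 2*I*√1946) = (11545 + (2 - 56307))/(-218 + 2*I*√1946) = (11545 - 56305)/(-218 + 2*I*√1946) = -44760/(-218 + 2*I*√1946)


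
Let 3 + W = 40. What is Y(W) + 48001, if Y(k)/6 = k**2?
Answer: 56215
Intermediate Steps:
W = 37 (W = -3 + 40 = 37)
Y(k) = 6*k**2
Y(W) + 48001 = 6*37**2 + 48001 = 6*1369 + 48001 = 8214 + 48001 = 56215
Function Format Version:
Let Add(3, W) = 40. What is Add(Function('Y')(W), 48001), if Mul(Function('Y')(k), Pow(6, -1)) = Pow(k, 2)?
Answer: 56215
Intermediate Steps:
W = 37 (W = Add(-3, 40) = 37)
Function('Y')(k) = Mul(6, Pow(k, 2))
Add(Function('Y')(W), 48001) = Add(Mul(6, Pow(37, 2)), 48001) = Add(Mul(6, 1369), 48001) = Add(8214, 48001) = 56215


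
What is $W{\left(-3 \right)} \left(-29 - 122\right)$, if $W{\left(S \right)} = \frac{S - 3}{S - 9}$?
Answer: $- \frac{151}{2} \approx -75.5$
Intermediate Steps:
$W{\left(S \right)} = \frac{-3 + S}{-9 + S}$ ($W{\left(S \right)} = \frac{-3 + S}{S - 9} = \frac{-3 + S}{-9 + S}$)
$W{\left(-3 \right)} \left(-29 - 122\right) = \frac{-3 - 3}{-9 - 3} \left(-29 - 122\right) = \frac{1}{-12} \left(-6\right) \left(-151\right) = \left(- \frac{1}{12}\right) \left(-6\right) \left(-151\right) = \frac{1}{2} \left(-151\right) = - \frac{151}{2}$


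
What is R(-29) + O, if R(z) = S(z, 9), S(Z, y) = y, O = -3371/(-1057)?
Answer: 12884/1057 ≈ 12.189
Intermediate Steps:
O = 3371/1057 (O = -3371*(-1/1057) = 3371/1057 ≈ 3.1892)
R(z) = 9
R(-29) + O = 9 + 3371/1057 = 12884/1057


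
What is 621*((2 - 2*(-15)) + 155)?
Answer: 116127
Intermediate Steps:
621*((2 - 2*(-15)) + 155) = 621*((2 + 30) + 155) = 621*(32 + 155) = 621*187 = 116127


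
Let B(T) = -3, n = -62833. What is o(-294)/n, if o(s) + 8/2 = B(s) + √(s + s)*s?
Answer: 7/62833 + 4116*I*√3/62833 ≈ 0.00011141 + 0.11346*I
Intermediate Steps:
o(s) = -7 + √2*s^(3/2) (o(s) = -4 + (-3 + √(s + s)*s) = -4 + (-3 + √(2*s)*s) = -4 + (-3 + (√2*√s)*s) = -4 + (-3 + √2*s^(3/2)) = -7 + √2*s^(3/2))
o(-294)/n = (-7 + √2*(-294)^(3/2))/(-62833) = (-7 + √2*(-2058*I*√6))*(-1/62833) = (-7 - 4116*I*√3)*(-1/62833) = 7/62833 + 4116*I*√3/62833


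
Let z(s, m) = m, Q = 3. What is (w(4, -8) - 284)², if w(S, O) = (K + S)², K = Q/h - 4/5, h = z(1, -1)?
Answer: 50395801/625 ≈ 80633.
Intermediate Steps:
h = -1
K = -19/5 (K = 3/(-1) - 4/5 = 3*(-1) - 4*⅕ = -3 - ⅘ = -19/5 ≈ -3.8000)
w(S, O) = (-19/5 + S)²
(w(4, -8) - 284)² = ((-19 + 5*4)²/25 - 284)² = ((-19 + 20)²/25 - 284)² = ((1/25)*1² - 284)² = ((1/25)*1 - 284)² = (1/25 - 284)² = (-7099/25)² = 50395801/625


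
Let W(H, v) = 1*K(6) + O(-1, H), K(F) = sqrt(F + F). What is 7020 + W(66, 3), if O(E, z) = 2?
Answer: 7022 + 2*sqrt(3) ≈ 7025.5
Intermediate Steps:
K(F) = sqrt(2)*sqrt(F) (K(F) = sqrt(2*F) = sqrt(2)*sqrt(F))
W(H, v) = 2 + 2*sqrt(3) (W(H, v) = 1*(sqrt(2)*sqrt(6)) + 2 = 1*(2*sqrt(3)) + 2 = 2*sqrt(3) + 2 = 2 + 2*sqrt(3))
7020 + W(66, 3) = 7020 + (2 + 2*sqrt(3)) = 7022 + 2*sqrt(3)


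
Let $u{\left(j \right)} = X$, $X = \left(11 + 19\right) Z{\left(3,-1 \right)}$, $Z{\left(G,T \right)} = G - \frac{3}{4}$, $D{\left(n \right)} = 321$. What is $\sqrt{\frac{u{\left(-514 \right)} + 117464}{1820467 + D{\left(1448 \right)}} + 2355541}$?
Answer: $\frac{3 \sqrt{867694681157790614}}{1820788} \approx 1534.8$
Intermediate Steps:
$Z{\left(G,T \right)} = - \frac{3}{4} + G$ ($Z{\left(G,T \right)} = G - \frac{3}{4} = - \frac{3}{4} + G$)
$X = \frac{135}{2}$ ($X = \left(11 + 19\right) \left(- \frac{3}{4} + 3\right) = 30 \cdot \frac{9}{4} = \frac{135}{2} \approx 67.5$)
$u{\left(j \right)} = \frac{135}{2}$
$\sqrt{\frac{u{\left(-514 \right)} + 117464}{1820467 + D{\left(1448 \right)}} + 2355541} = \sqrt{\frac{\frac{135}{2} + 117464}{1820467 + 321} + 2355541} = \sqrt{\frac{235063}{2 \cdot 1820788} + 2355541} = \sqrt{\frac{235063}{2} \cdot \frac{1}{1820788} + 2355541} = \sqrt{\frac{235063}{3641576} + 2355541} = \sqrt{\frac{8577881807679}{3641576}} = \frac{3 \sqrt{867694681157790614}}{1820788}$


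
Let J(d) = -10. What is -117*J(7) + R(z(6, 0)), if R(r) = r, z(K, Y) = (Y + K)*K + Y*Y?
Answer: 1206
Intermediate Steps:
z(K, Y) = Y² + K*(K + Y) (z(K, Y) = (K + Y)*K + Y² = K*(K + Y) + Y² = Y² + K*(K + Y))
-117*J(7) + R(z(6, 0)) = -117*(-10) + (6² + 0² + 6*0) = 1170 + (36 + 0 + 0) = 1170 + 36 = 1206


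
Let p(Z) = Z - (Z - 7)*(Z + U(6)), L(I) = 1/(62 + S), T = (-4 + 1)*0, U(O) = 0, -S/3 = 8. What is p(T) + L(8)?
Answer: 1/38 ≈ 0.026316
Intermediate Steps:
S = -24 (S = -3*8 = -24)
T = 0 (T = -3*0 = 0)
L(I) = 1/38 (L(I) = 1/(62 - 24) = 1/38)
p(Z) = Z - Z*(-7 + Z) (p(Z) = Z - (Z - 7)*(Z + 0) = Z - (-7 + Z)*Z = Z - Z*(-7 + Z))
p(T) + L(8) = 0*(8 - 1*0) + 1/38 = 0*(8 + 0) + 1/38 = 0*8 + 1/38 = 0 + 1/38 = 1/38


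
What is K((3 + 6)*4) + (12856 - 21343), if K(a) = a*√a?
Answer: -8271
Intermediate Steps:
K(a) = a^(3/2)
K((3 + 6)*4) + (12856 - 21343) = ((3 + 6)*4)^(3/2) + (12856 - 21343) = (9*4)^(3/2) - 8487 = 36^(3/2) - 8487 = 216 - 8487 = -8271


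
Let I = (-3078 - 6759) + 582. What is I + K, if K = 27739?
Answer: 18484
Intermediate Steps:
I = -9255 (I = -9837 + 582 = -9255)
I + K = -9255 + 27739 = 18484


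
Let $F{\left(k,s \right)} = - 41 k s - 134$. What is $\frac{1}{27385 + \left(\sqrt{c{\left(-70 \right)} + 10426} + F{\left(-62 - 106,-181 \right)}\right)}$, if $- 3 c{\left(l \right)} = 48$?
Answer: $- \frac{1219477}{1487124143119} - \frac{\sqrt{10410}}{1487124143119} \approx -8.2009 \cdot 10^{-7}$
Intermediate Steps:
$c{\left(l \right)} = -16$ ($c{\left(l \right)} = \left(- \frac{1}{3}\right) 48 = -16$)
$F{\left(k,s \right)} = -134 - 41 k s$ ($F{\left(k,s \right)} = - 41 k s - 134 = -134 - 41 k s$)
$\frac{1}{27385 + \left(\sqrt{c{\left(-70 \right)} + 10426} + F{\left(-62 - 106,-181 \right)}\right)} = \frac{1}{27385 - \left(134 - \sqrt{-16 + 10426} + 41 \left(-62 - 106\right) \left(-181\right)\right)} = \frac{1}{27385 - \left(134 + 1246728 - \sqrt{10410}\right)} = \frac{1}{27385 + \left(\sqrt{10410} - 1246862\right)} = \frac{1}{27385 - \left(1246862 - \sqrt{10410}\right)} = \frac{1}{-1219477 + \sqrt{10410}}$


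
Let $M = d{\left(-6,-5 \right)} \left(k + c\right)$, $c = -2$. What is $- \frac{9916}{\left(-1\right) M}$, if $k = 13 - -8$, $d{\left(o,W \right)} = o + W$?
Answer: $- \frac{9916}{209} \approx -47.445$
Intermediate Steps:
$d{\left(o,W \right)} = W + o$
$k = 21$ ($k = 13 + 8 = 21$)
$M = -209$ ($M = \left(-5 - 6\right) \left(21 - 2\right) = \left(-11\right) 19 = -209$)
$- \frac{9916}{\left(-1\right) M} = - \frac{9916}{\left(-1\right) \left(-209\right)} = - \frac{9916}{209}$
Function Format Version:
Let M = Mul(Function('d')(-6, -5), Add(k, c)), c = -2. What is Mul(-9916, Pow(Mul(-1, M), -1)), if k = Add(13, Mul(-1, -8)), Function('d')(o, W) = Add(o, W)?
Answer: Rational(-9916, 209) ≈ -47.445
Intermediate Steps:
Function('d')(o, W) = Add(W, o)
k = 21 (k = Add(13, 8) = 21)
M = -209 (M = Mul(Add(-5, -6), Add(21, -2)) = Mul(-11, 19) = -209)
Mul(-9916, Pow(Mul(-1, M), -1)) = Mul(-9916, Pow(Mul(-1, -209), -1)) = Mul(-9916, Pow(209, -1)) = Mul(-9916, Rational(1, 209)) = Rational(-9916, 209)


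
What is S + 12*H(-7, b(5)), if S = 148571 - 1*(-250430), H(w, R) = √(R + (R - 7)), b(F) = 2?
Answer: 399001 + 12*I*√3 ≈ 3.99e+5 + 20.785*I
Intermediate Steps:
H(w, R) = √(-7 + 2*R) (H(w, R) = √(R + (-7 + R)) = √(-7 + 2*R))
S = 399001 (S = 148571 + 250430 = 399001)
S + 12*H(-7, b(5)) = 399001 + 12*√(-7 + 2*2) = 399001 + 12*√(-7 + 4) = 399001 + 12*√(-3) = 399001 + 12*(I*√3) = 399001 + 12*I*√3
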